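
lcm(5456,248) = 5456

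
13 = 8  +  5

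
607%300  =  7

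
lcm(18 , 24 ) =72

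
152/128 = 19/16 = 1.19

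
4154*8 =33232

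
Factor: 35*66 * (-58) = - 133980 = - 2^2 * 3^1*5^1*7^1 *11^1 *29^1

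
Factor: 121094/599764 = 191/946 = 2^ (-1 )*11^ ( -1 )*43^ ( - 1)*191^1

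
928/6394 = 464/3197 = 0.15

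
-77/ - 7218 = 77/7218 = 0.01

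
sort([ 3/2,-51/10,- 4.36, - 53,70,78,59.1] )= [-53,  -  51/10,- 4.36,3/2 , 59.1,70,78 ]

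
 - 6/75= - 2/25 = - 0.08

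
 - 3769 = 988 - 4757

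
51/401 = 51/401 =0.13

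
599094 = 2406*249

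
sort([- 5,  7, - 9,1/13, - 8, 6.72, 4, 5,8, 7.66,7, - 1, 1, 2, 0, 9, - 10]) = [ - 10, - 9, - 8, - 5 , - 1 , 0 , 1/13, 1, 2, 4,5,6.72, 7,7, 7.66 , 8, 9]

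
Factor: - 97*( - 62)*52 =312728 = 2^3 * 13^1*31^1*97^1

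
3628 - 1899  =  1729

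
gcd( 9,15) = 3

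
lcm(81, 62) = 5022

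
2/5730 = 1/2865 = 0.00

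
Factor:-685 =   -  5^1*137^1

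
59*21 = 1239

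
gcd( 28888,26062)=314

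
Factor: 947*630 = 596610 =2^1*3^2*5^1*7^1*947^1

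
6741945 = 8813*765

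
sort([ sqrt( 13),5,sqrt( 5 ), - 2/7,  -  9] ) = [-9, - 2/7, sqrt( 5), sqrt( 13), 5]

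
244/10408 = 61/2602 = 0.02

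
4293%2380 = 1913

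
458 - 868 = - 410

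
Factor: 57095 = 5^1  *  19^1*601^1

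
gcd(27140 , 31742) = 118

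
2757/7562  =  2757/7562= 0.36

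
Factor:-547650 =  - 2^1*3^2 * 5^2*1217^1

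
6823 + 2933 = 9756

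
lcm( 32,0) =0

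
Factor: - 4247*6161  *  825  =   - 3^1*5^2*11^1* 31^1*61^1 * 101^1 * 137^1 = -21586757775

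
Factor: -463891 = - 463891^1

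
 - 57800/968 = - 7225/121 = -59.71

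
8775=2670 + 6105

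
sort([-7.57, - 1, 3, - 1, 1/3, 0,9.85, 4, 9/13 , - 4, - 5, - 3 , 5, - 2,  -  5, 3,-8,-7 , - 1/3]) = [ - 8, - 7.57,  -  7 , - 5, - 5,  -  4, - 3, - 2, - 1, - 1, - 1/3,  0,1/3,9/13  ,  3, 3, 4, 5, 9.85 ] 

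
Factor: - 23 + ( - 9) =  -  2^5= -32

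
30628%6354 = 5212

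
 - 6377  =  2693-9070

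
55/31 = 55/31 = 1.77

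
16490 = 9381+7109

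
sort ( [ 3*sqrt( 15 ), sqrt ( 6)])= [ sqrt( 6),3* sqrt( 15)]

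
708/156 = 59/13 = 4.54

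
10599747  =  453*23399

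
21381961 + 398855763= 420237724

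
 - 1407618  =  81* ( -17378 )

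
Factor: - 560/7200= - 7/90=-2^( - 1) *3^( - 2 )*  5^( -1)*7^1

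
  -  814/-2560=407/1280 = 0.32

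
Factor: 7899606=2^1*3^4*11^2 * 13^1*31^1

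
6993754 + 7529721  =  14523475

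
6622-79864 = -73242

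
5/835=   1/167 = 0.01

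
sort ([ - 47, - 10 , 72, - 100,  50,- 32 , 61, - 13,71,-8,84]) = [ - 100,-47, - 32 , - 13, - 10,-8,  50 , 61,71,72,84 ]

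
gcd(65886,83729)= 1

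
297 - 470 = -173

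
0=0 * 75798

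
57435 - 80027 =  - 22592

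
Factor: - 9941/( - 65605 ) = 5^( - 1 )*9941^1*13121^( -1 )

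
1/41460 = 1/41460=0.00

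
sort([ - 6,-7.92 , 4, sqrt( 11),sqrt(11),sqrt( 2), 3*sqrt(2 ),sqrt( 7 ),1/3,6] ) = [ - 7.92, - 6,1/3,sqrt( 2 ), sqrt(7),sqrt( 11 ),sqrt( 11),4, 3*sqrt( 2),6] 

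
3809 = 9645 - 5836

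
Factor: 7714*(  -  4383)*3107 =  - 105049105434= -2^1*3^2*7^1*13^1*19^1*29^1 * 239^1*487^1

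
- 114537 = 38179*( - 3)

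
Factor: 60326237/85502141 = 199^ ( - 1) * 1609^1 * 37493^1*429659^ ( - 1 )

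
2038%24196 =2038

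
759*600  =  455400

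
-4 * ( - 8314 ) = 33256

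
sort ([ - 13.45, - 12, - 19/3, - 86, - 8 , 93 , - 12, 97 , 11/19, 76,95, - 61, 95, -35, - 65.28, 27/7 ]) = [ - 86, - 65.28,-61, - 35, - 13.45, - 12 , - 12, - 8, - 19/3, 11/19, 27/7, 76,93, 95,95, 97 ] 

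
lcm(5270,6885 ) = 426870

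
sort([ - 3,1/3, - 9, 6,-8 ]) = [ - 9, - 8,-3,1/3, 6]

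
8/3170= 4/1585 = 0.00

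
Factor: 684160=2^7*5^1 *1069^1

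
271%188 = 83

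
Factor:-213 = - 3^1 * 71^1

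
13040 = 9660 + 3380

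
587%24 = 11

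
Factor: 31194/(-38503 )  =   - 2^1*3^2*139^( - 1)*277^(-1) * 1733^1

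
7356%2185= 801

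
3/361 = 3/361 = 0.01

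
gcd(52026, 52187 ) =23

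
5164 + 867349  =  872513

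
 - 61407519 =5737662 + - 67145181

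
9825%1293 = 774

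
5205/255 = 347/17 =20.41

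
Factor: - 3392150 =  - 2^1*5^2*67843^1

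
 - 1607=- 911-696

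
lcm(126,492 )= 10332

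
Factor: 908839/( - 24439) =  - 47^1*61^1 * 317^1 * 24439^(-1 ) 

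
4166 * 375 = 1562250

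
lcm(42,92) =1932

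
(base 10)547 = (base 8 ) 1043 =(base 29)IP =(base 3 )202021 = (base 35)fm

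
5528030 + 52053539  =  57581569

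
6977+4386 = 11363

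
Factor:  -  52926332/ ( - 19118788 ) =13231583/4779697  =  13^( - 1 )*19^(  -  1) * 37^(  -  1 )*523^(-1)*13231583^1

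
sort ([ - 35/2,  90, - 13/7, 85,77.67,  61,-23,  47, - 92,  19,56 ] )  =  [ - 92, -23, - 35/2, - 13/7,  19, 47, 56,  61, 77.67,85, 90]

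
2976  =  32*93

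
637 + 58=695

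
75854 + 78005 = 153859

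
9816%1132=760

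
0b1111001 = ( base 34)3j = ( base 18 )6d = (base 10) 121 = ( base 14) 89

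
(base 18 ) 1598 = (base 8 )16706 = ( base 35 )67r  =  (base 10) 7622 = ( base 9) 11408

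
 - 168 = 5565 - 5733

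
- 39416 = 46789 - 86205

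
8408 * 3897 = 32765976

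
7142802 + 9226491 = 16369293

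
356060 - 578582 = - 222522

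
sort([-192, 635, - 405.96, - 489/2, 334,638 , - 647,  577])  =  [ - 647,-405.96 , - 489/2, - 192, 334, 577, 635, 638] 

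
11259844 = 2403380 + 8856464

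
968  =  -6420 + 7388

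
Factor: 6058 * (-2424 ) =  - 14684592 = - 2^4*3^1  *  13^1*  101^1*233^1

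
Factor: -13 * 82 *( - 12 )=2^3*3^1 * 13^1*41^1 = 12792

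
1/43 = 1/43= 0.02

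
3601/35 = 3601/35 = 102.89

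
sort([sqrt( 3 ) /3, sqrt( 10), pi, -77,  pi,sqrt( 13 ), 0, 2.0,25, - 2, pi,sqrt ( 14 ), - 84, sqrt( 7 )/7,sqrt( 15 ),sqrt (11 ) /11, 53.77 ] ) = [- 84,  -  77, - 2,0,sqrt( 11 ) /11,sqrt( 7 ) /7,sqrt( 3 ) /3, 2.0,pi,pi,pi,sqrt( 10),sqrt( 13 ),sqrt ( 14 ),  sqrt (15 ), 25,53.77]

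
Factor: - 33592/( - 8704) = 2^( - 6)*13^1*19^1 = 247/64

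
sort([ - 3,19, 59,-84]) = [-84, - 3, 19,  59]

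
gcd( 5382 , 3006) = 18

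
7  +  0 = 7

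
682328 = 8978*76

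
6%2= 0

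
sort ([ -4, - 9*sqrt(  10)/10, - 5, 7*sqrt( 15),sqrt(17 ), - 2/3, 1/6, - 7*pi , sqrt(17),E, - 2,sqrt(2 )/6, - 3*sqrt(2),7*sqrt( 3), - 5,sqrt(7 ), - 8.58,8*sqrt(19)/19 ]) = [ - 7*pi, - 8.58, - 5 , - 5, - 3*sqrt(2 ), - 4, - 9*sqrt(10 ) /10, - 2,-2/3,  1/6 , sqrt(2)/6,8*sqrt( 19)/19,sqrt(7),E, sqrt( 17) , sqrt( 17 ), 7  *  sqrt(3),7  *sqrt(15 )]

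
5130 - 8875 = -3745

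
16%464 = 16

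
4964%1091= 600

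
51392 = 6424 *8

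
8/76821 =8/76821=0.00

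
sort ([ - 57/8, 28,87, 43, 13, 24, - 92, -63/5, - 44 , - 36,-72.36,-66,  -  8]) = [  -  92, - 72.36, - 66, - 44, - 36, - 63/5 ,-8, - 57/8, 13, 24, 28, 43,  87]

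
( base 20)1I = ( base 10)38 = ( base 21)1h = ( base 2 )100110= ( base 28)1a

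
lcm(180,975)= 11700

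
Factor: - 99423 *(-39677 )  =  3944806371  =  3^2*11^1*3607^1*11047^1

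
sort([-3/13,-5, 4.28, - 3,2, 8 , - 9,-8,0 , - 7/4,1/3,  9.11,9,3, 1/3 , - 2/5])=[-9,  -  8,-5,-3,- 7/4, - 2/5, - 3/13,0,1/3 , 1/3, 2, 3,4.28,  8,9,9.11]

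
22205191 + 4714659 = 26919850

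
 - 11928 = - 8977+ - 2951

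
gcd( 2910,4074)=582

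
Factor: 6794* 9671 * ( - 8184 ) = - 537727870416 = - 2^4*3^1*11^1 * 19^1*31^1*43^1*79^1*509^1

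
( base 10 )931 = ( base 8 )1643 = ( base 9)1244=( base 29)133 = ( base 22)1k7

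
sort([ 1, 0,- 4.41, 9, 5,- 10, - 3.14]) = [ - 10, - 4.41, - 3.14, 0,1, 5, 9 ]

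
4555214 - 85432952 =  - 80877738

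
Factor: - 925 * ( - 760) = 2^3*5^3*19^1*37^1= 703000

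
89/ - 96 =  - 89/96= - 0.93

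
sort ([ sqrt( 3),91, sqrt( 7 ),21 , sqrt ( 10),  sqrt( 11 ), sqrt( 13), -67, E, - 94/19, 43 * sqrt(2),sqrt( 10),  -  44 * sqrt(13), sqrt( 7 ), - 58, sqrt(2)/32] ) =[ - 44 *sqrt(13 ) , - 67, -58, - 94/19, sqrt(2) /32, sqrt( 3) , sqrt ( 7 ), sqrt(7 ), E,  sqrt( 10 ),sqrt (10), sqrt(11), sqrt(13), 21, 43*sqrt( 2 ), 91 ]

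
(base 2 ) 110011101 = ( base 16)19D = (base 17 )175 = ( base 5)3123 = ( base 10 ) 413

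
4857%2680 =2177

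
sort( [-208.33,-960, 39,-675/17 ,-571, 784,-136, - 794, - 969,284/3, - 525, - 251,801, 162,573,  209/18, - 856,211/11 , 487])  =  [ - 969, - 960, - 856,-794,- 571,-525, - 251,-208.33,-136, - 675/17 , 209/18,211/11,39,284/3,162,487, 573, 784,801] 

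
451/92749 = 451/92749 = 0.00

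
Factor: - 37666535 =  - 5^1 * 1741^1*4327^1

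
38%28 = 10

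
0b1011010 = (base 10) 90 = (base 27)39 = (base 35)2k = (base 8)132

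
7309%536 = 341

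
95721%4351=4350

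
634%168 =130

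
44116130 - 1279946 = 42836184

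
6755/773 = 6755/773 = 8.74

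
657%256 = 145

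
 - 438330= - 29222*15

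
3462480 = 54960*63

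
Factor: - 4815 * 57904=  -  2^4 * 3^2*5^1  *  7^1*11^1*47^1 *107^1 = -278807760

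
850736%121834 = 119732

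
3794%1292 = 1210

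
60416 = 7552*8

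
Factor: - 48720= - 2^4*3^1 * 5^1*7^1*29^1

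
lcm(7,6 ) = 42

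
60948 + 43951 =104899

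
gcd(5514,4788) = 6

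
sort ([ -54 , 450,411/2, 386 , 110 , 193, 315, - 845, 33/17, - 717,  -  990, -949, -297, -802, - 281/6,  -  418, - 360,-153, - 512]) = [ - 990, - 949, - 845, - 802  ,-717,- 512,  -  418,  -  360,  -  297,  -  153, - 54, - 281/6, 33/17,110, 193, 411/2,315,386, 450 ]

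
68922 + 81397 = 150319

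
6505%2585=1335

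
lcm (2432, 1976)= 31616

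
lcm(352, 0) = 0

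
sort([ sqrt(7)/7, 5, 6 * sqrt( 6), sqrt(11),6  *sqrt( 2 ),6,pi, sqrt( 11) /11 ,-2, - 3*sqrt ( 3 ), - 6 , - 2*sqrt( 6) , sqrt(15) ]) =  [-6,-3*sqrt(3),  -  2*sqrt(6 ), - 2,sqrt( 11)/11,sqrt(7) /7,  pi, sqrt(11), sqrt(15), 5,  6, 6*sqrt( 2 ), 6 * sqrt( 6 )]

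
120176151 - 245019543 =-124843392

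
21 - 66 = - 45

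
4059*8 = 32472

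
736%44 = 32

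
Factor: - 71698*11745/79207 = -842093010/79207 = - 2^1*3^4*5^1*11^1*29^1*103^( - 1)*769^( - 1 )*3259^1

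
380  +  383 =763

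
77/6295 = 77/6295 = 0.01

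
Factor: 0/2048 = 0 = 0^1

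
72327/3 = 24109= 24109.00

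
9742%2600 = 1942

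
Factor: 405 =3^4*5^1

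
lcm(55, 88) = 440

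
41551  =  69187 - 27636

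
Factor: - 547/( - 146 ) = 2^( - 1)*73^( - 1 )*547^1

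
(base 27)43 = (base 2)1101111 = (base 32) 3f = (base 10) 111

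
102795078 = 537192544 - 434397466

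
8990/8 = 1123 + 3/4 = 1123.75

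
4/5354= 2/2677 = 0.00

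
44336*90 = 3990240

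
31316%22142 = 9174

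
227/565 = 227/565 = 0.40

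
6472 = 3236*2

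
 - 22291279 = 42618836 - 64910115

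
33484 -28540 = 4944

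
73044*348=25419312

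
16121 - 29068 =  - 12947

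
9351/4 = 9351/4= 2337.75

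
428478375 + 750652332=1179130707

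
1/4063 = 1/4063 = 0.00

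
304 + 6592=6896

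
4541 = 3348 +1193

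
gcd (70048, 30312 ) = 8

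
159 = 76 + 83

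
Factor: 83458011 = 3^1 * 7^1 * 13^1*347^1*881^1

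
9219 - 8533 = 686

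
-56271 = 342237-398508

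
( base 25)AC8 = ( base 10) 6558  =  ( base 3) 22222220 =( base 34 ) 5mu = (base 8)14636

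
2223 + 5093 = 7316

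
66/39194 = 33/19597 = 0.00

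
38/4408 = 1/116 = 0.01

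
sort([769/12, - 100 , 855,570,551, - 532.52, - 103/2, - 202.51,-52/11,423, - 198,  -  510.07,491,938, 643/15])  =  [-532.52,-510.07,-202.51,- 198, - 100,-103/2,-52/11,643/15,769/12,423,491,551 , 570,855,938] 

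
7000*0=0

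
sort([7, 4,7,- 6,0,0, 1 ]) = [  -  6,0, 0,1 , 4,7,7 ]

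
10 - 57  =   - 47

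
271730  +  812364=1084094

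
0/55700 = 0 = 0.00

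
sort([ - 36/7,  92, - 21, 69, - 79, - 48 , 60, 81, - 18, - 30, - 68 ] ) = [ - 79, - 68, - 48, -30, - 21, - 18 ,  -  36/7,60, 69,81, 92]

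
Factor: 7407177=3^1*1433^1*1723^1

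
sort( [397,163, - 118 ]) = [ - 118,  163, 397]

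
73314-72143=1171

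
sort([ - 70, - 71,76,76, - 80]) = [ - 80, - 71, - 70, 76,76] 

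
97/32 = 97/32 = 3.03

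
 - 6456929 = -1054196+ - 5402733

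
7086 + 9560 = 16646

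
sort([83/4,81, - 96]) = [ - 96, 83/4 , 81 ] 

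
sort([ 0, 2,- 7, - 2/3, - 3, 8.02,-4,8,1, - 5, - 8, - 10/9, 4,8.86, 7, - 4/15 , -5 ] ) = [ - 8,-7,-5,  -  5,-4, - 3, - 10/9,-2/3, - 4/15,0,1,2, 4, 7,  8,8.02,  8.86 ] 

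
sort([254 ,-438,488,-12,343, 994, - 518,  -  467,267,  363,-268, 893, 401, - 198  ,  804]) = [ - 518, - 467, - 438 , - 268, - 198, - 12, 254,267,  343, 363 , 401,488,804,893, 994 ]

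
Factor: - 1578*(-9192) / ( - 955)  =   - 2^4*3^2*5^( - 1 )*191^ ( - 1)*263^1*383^1 =- 14504976/955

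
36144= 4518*8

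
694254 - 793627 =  - 99373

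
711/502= 711/502 = 1.42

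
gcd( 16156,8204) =28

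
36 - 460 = -424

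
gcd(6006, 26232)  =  6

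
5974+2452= 8426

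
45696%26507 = 19189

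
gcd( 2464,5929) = 77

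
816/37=816/37 = 22.05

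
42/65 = 42/65 = 0.65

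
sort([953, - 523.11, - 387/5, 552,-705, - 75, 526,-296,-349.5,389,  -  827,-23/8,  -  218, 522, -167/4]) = [ - 827,-705, - 523.11, - 349.5,-296, - 218,-387/5, - 75,-167/4, - 23/8, 389,522, 526,552, 953] 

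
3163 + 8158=11321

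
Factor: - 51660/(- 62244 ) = 5^1*13^(-1)*19^(-1 )*41^1 = 205/247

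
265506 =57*4658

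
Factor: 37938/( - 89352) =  - 2^(- 2) * 3^( - 1 )*17^( - 1)*73^( - 1)*6323^1  =  - 6323/14892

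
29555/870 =5911/174 = 33.97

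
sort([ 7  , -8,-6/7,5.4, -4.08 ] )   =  [-8, - 4.08,-6/7, 5.4,7] 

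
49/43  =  49/43  =  1.14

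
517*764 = 394988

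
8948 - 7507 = 1441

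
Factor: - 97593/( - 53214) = 32531/17738 = 2^( - 1)*7^( - 2)*181^(- 1)*32531^1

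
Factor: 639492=2^2*3^1*7^1*23^1 * 331^1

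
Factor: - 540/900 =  - 3^1*5^( - 1) = - 3/5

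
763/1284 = 763/1284 = 0.59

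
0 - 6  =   - 6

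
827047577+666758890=1493806467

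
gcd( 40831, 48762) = 7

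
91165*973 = 88703545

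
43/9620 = 43/9620 = 0.00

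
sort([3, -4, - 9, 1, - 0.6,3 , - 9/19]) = [ - 9 ,  -  4,-0.6, - 9/19,1 , 3, 3]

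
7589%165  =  164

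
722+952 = 1674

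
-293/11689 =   -  1 + 11396/11689= -0.03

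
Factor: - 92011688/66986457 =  - 2^3*3^( - 1 )*19^( - 1)*131^( - 1)*8971^( - 1) * 11501461^1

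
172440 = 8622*20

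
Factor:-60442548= - 2^2 * 3^1*17^1*296287^1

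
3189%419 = 256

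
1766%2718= 1766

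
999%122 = 23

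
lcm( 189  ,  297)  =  2079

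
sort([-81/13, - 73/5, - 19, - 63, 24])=[-63,-19 ,-73/5,-81/13  ,  24]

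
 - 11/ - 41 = 11/41 = 0.27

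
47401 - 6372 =41029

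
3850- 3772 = 78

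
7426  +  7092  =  14518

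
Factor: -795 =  - 3^1 *5^1*53^1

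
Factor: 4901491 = 7^1*17^1*41189^1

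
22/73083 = 22/73083=0.00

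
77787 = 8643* 9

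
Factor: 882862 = 2^1*73^1*6047^1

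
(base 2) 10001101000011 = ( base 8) 21503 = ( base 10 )9027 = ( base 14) 340B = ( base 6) 105443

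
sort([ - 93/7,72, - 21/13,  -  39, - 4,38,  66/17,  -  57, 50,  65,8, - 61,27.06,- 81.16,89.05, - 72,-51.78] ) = [  -  81.16,-72,-61 ,-57, - 51.78, - 39,-93/7,  -  4, - 21/13,66/17,  8,27.06 , 38  ,  50, 65,72,89.05]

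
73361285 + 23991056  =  97352341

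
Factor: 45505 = 5^1 * 19^1*479^1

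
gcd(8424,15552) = 648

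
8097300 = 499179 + 7598121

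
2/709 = 2/709 = 0.00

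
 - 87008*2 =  - 174016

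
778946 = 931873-152927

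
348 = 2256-1908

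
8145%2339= 1128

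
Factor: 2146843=23^1* 31^1*3011^1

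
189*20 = 3780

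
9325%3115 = 3095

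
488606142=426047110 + 62559032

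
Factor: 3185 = 5^1*7^2*13^1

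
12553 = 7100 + 5453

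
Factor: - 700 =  - 2^2*5^2*7^1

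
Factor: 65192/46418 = 2^2*29^1*281^1*23209^( - 1)  =  32596/23209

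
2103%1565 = 538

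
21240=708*30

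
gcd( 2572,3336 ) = 4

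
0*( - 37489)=0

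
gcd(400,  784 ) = 16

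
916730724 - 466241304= 450489420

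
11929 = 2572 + 9357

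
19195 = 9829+9366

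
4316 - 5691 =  - 1375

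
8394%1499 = 899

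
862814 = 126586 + 736228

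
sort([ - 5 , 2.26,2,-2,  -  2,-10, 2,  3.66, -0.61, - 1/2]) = [-10, - 5 , - 2,-2, - 0.61, - 1/2,2,2,2.26 , 3.66]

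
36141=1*36141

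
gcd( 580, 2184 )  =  4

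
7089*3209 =22748601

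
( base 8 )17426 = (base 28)a46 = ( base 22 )g9g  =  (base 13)3812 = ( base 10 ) 7958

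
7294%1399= 299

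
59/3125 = 59/3125 = 0.02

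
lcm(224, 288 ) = 2016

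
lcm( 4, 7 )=28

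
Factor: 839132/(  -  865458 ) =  - 419566/432729 =- 2^1 * 3^( - 3)*7^1 * 11^(-1 )*23^1*31^( - 1)*47^( -1)*1303^1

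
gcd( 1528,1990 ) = 2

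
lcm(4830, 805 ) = 4830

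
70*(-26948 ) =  - 1886360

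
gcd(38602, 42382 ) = 2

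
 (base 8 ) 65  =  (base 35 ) 1I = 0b110101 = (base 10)53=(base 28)1P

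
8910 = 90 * 99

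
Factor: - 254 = -2^1*127^1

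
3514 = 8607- 5093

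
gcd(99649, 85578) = 1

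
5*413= 2065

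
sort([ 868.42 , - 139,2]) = [ - 139, 2,868.42]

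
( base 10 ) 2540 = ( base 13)1205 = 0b100111101100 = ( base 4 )213230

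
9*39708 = 357372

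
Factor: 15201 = 3^3*563^1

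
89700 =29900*3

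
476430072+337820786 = 814250858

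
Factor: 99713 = 99713^1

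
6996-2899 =4097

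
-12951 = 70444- 83395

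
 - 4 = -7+3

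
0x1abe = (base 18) 1326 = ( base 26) a38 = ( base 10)6846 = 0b1101010111110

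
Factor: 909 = 3^2*101^1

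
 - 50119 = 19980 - 70099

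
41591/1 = 41591= 41591.00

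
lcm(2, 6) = 6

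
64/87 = 64/87 =0.74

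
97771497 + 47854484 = 145625981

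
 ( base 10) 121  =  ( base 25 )4L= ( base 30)41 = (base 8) 171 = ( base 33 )3M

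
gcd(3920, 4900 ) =980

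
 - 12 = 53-65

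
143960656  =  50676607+93284049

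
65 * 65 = 4225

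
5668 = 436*13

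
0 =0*86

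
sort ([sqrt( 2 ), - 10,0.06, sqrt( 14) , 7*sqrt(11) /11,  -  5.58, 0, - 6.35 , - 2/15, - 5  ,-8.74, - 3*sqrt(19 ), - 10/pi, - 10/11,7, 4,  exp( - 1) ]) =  [ - 3*sqrt( 19 ), - 10, - 8.74, - 6.35, - 5.58, - 5, - 10/pi,  -  10/11 ,-2/15, 0,0.06,exp( - 1), sqrt( 2), 7*sqrt(11) /11, sqrt ( 14), 4, 7]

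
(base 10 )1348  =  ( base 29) 1HE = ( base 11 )1016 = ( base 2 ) 10101000100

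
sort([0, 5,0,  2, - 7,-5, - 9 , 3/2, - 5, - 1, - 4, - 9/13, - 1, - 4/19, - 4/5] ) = [-9, - 7, - 5, - 5, - 4 , - 1, - 1, - 4/5, - 9/13, - 4/19, 0, 0,3/2, 2 , 5] 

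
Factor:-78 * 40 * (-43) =134160 =2^4*  3^1 * 5^1  *  13^1*43^1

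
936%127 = 47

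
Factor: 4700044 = 2^2*421^1 * 2791^1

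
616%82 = 42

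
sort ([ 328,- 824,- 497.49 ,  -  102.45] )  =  [ -824,-497.49 ,-102.45,328]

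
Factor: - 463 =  - 463^1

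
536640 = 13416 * 40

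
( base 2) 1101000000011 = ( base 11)5004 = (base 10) 6659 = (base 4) 1220003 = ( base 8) 15003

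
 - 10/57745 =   -  2/11549 = - 0.00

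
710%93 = 59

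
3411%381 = 363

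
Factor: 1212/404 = 3 = 3^1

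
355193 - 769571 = -414378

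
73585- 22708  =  50877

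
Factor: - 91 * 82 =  - 7462 = - 2^1*7^1 * 13^1 * 41^1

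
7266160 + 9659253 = 16925413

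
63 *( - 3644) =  - 229572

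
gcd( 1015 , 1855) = 35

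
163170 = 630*259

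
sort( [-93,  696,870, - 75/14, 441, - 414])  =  [ - 414,  -  93 , - 75/14,441,696,870]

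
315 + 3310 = 3625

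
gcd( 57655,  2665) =65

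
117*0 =0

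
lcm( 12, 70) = 420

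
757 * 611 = 462527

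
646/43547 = 646/43547=0.01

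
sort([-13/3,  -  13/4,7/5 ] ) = [ - 13/3, - 13/4, 7/5] 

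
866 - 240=626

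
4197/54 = 77 + 13/18  =  77.72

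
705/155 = 141/31 = 4.55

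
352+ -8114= - 7762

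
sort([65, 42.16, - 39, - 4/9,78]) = [ - 39, - 4/9, 42.16 , 65,78] 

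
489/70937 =489/70937 =0.01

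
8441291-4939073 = 3502218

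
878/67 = 878/67 = 13.10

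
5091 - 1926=3165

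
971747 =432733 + 539014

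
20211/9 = 2245 + 2/3 = 2245.67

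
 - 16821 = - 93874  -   - 77053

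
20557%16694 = 3863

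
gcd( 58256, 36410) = 7282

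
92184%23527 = 21603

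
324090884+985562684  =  1309653568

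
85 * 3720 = 316200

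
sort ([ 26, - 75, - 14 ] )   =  [ - 75, - 14, 26] 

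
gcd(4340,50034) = 62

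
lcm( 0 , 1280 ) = 0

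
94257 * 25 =2356425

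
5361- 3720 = 1641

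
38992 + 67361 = 106353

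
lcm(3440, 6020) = 24080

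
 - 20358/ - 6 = 3393+0/1 =3393.00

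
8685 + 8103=16788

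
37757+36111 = 73868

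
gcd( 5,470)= 5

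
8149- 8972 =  - 823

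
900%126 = 18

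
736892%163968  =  81020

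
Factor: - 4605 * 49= -3^1*5^1*7^2*307^1 =- 225645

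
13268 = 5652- - 7616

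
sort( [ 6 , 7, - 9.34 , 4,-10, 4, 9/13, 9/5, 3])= [ - 10, - 9.34,  9/13,  9/5,3,4 , 4,6, 7]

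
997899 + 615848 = 1613747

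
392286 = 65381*6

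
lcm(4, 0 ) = 0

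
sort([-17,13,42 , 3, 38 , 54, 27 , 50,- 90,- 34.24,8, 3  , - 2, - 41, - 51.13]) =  [ - 90, - 51.13 , - 41, - 34.24, - 17,-2, 3, 3 , 8, 13,27, 38, 42, 50, 54 ]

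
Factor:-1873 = -1873^1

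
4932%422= 290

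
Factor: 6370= 2^1*5^1*7^2*13^1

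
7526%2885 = 1756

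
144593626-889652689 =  - 745059063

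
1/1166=1/1166 = 0.00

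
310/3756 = 155/1878 = 0.08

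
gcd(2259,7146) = 9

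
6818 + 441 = 7259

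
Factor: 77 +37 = 114 = 2^1*3^1*19^1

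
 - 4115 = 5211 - 9326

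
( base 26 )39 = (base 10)87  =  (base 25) 3c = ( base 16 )57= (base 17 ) 52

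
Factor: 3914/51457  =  2^1*7^( - 1)* 19^1 * 103^1* 7351^( - 1)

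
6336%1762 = 1050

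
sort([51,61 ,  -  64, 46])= [ - 64 , 46,51, 61]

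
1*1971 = 1971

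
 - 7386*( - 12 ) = 88632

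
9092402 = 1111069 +7981333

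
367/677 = 367/677 =0.54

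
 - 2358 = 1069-3427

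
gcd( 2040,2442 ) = 6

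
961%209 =125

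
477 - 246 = 231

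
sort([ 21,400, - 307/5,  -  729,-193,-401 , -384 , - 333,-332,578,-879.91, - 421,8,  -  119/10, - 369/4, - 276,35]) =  [-879.91, - 729,-421, - 401  ,-384, -333, - 332, - 276, - 193, -369/4, -307/5, - 119/10,8,21, 35,400,578 ] 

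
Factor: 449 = 449^1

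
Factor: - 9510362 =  - 2^1*23^2*89^1*101^1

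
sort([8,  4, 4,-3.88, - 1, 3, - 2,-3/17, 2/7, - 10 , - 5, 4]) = [- 10, - 5,- 3.88  , - 2, - 1, - 3/17, 2/7, 3, 4,4,4, 8] 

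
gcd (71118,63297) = 9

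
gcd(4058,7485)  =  1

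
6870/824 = 8+ 139/412 = 8.34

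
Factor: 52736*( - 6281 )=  - 331234816  =  - 2^9*11^1*103^1*571^1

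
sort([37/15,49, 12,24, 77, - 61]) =[-61, 37/15, 12,24,49,77]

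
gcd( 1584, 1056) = 528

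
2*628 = 1256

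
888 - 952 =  -64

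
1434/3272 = 717/1636=0.44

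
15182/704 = 7591/352 = 21.57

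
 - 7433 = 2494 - 9927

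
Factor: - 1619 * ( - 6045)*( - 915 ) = -3^2*5^2*13^1*31^1*61^1*1619^1 = - 8954972325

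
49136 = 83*592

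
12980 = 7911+5069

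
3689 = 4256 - 567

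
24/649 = 24/649= 0.04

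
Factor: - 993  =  - 3^1 * 331^1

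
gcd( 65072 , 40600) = 56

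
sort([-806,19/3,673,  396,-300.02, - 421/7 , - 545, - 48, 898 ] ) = [ - 806 , - 545, - 300.02,-421/7,-48,19/3, 396 , 673,898]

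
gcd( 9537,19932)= 33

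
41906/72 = 20953/36 = 582.03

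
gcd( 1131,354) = 3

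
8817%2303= 1908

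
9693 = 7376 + 2317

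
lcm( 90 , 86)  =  3870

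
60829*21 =1277409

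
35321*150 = 5298150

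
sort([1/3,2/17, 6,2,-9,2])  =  [ - 9,2/17 , 1/3 , 2,2 , 6] 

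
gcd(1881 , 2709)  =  9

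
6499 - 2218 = 4281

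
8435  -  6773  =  1662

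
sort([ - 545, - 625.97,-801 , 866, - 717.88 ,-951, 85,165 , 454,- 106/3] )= [-951 ,-801, - 717.88, - 625.97, - 545, - 106/3,85, 165,454,  866 ]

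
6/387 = 2/129 = 0.02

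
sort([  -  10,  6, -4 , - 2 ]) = [ - 10, - 4, - 2, 6 ]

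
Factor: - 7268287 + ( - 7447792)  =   - 7^1*29^1*72493^1 = - 14716079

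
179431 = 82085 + 97346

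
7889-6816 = 1073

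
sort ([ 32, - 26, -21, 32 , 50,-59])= [ -59,  -  26,  -  21, 32, 32, 50 ]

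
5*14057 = 70285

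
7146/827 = 7146/827= 8.64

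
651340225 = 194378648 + 456961577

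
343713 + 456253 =799966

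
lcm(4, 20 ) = 20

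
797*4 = 3188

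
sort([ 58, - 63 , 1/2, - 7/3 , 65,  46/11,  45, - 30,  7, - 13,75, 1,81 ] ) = [ - 63, - 30, - 13, - 7/3,1/2, 1,46/11,7, 45, 58, 65 , 75,81 ] 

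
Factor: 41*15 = 3^1*5^1*41^1 = 615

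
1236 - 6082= - 4846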